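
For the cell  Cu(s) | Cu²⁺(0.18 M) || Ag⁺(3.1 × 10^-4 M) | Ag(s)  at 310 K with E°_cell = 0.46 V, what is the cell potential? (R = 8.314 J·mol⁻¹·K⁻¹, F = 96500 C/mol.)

Balancing electrons gives n = 2; the reaction quotient is Q = [Cu²⁺]/[Ag⁺]^2 = 1.87 × 10^6.
E = E° − (RT/nF) ln Q = 0.46 − (8.314×310)/(2×96500) × (14.443) = 0.460 − 0.193 = 0.267 V.

0.267 V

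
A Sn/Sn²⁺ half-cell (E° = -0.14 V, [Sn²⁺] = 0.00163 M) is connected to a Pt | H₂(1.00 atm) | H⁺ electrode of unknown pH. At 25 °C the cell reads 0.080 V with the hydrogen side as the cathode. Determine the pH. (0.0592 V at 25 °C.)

E°_cell = 0.14 V and n = 2.
log Q = n(E° − E)/0.0592 = 2×(0.14 − 0.080)/0.0592 = 2.027.
With Q = [Sn²⁺]·P(H₂) / [H⁺]^2, solving for [H⁺] gives log[H⁺] = -2.407, so pH = 2.41.

pH = 2.41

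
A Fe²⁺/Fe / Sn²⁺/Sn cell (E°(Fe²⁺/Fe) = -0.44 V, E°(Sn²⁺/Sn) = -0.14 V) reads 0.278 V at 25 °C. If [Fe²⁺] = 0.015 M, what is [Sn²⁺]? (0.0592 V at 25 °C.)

From the Nernst equation, log Q = n(E° − E)/0.0592 = 2(0.30 − 0.278)/0.0592 = 0.743, so Q = 5.54.
With Q = [Fe²⁺]/[Sn²⁺] and the known concentrations, [Sn²⁺] in the denominator gives [Sn²⁺] = 0.0027 M.

0.0027 M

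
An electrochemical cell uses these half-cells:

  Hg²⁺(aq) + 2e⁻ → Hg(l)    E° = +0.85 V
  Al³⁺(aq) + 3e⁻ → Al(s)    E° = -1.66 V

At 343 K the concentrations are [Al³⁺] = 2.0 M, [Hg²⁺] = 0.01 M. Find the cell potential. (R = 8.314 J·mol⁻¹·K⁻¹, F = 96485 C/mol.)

2.44 V

The Hg²⁺/Hg couple has the higher reduction potential and acts as the cathode, so E°_cell = +0.85 − (-1.66) = 2.51 V.
Balancing electrons gives n = 6; the reaction quotient is Q = [Al³⁺]^2/[Hg²⁺]^3 = 4 × 10^6.
E = E° − (RT/nF) ln Q = 2.51 − (8.314×343)/(6×96485) × (15.202) = 2.510 − 0.075 = 2.435 V.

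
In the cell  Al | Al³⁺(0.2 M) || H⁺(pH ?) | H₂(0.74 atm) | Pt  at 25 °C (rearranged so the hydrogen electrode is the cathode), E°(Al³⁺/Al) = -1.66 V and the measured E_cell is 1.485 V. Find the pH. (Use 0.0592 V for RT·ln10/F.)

E°_cell = 1.66 V and n = 6.
log Q = n(E° − E)/0.0592 = 6×(1.66 − 1.485)/0.0592 = 17.736.
With Q = [Al³⁺]^2·P(H₂)^3 / [H⁺]^6, solving for [H⁺] gives log[H⁺] = -3.254, so pH = 3.25.

pH = 3.25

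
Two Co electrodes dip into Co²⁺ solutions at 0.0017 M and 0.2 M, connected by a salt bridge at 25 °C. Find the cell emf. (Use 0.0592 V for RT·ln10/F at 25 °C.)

0.061 V

Both half-cells are Co²⁺/Co, so E°_cell = 0. The concentrated side is the cathode; the cell reaction moves Co²⁺ from high to low concentration with n = 2.
Q = [Co²⁺]_dilute/[Co²⁺]_conc = 0.0017/0.2 = 0.00850.
E = 0 − (0.0592/2) log Q = −(0.0592/2)(-2.071) = 0.0613 V.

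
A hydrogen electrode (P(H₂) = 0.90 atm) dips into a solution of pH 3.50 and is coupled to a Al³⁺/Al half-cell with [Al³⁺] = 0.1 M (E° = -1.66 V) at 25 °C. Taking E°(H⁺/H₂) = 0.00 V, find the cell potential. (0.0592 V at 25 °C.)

1.47 V

The hydrogen couple is the cathode, so E°_cell = 1.66 V; n = 6.
[H⁺] = 10^(−3.50) = 3.2 × 10^-4 M, and Q = [Al³⁺]^2·P(H₂)^3 / [H⁺]^6 = 7.29 × 10^18.
E = E° − (0.0592/6) log Q = 1.66 − (0.0592/6)(18.863) = 1.474 V.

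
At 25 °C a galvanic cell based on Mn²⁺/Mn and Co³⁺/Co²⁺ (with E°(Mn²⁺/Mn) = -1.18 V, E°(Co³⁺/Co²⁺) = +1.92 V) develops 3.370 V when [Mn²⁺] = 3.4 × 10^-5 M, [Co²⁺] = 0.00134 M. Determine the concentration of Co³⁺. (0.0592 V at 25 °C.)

0.28 M

From the Nernst equation, log Q = n(E° − E)/0.0592 = 2(3.10 − 3.370)/0.0592 = -9.122, so Q = 7.56 × 10^-10.
With Q = [Mn²⁺]·[Co²⁺]^2/[Co³⁺]^2 and the known concentrations, [Co³⁺]^2 in the denominator gives [Co³⁺] = 0.28 M.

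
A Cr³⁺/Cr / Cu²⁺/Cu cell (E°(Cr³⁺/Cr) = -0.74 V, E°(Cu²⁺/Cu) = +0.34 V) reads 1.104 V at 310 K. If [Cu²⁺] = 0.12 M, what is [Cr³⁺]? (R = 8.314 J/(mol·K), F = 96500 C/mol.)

From the Nernst equation, ln Q = nF(E° − E)/RT = 6×96500×(1.08 − 1.104)/(8.314×310) = -5.392, so Q = 0.00455.
With Q = [Cr³⁺]^2/[Cu²⁺]^3 and the known concentrations, [Cr³⁺]^2 in the numerator gives [Cr³⁺] = 0.0028 M.

0.0028 M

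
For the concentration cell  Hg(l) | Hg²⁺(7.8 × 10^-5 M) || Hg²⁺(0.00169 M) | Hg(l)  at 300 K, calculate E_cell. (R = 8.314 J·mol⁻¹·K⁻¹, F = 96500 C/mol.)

0.040 V

Both half-cells are Hg²⁺/Hg, so E°_cell = 0. The concentrated side is the cathode; the cell reaction moves Hg²⁺ from high to low concentration with n = 2.
Q = [Hg²⁺]_dilute/[Hg²⁺]_conc = 7.8 × 10^-5/0.00169 = 0.0462.
E = 0 − (RT/nF) ln Q = −((8.314×300)/(2×96500))(-3.076) = 0.0398 V.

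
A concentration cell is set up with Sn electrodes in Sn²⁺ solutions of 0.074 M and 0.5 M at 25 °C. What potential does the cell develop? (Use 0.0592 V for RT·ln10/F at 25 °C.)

0.025 V

Both half-cells are Sn²⁺/Sn, so E°_cell = 0. The concentrated side is the cathode; the cell reaction moves Sn²⁺ from high to low concentration with n = 2.
Q = [Sn²⁺]_dilute/[Sn²⁺]_conc = 0.074/0.5 = 0.148.
E = 0 − (0.0592/2) log Q = −(0.0592/2)(-0.830) = 0.0246 V.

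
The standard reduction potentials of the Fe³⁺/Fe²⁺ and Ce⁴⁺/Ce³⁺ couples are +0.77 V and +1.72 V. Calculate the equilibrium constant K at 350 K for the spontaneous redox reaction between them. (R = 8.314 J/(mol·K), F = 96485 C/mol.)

4.8 × 10^13

E°_cell = +1.72 − (+0.77) = 0.95 V, with n = 1 electron transferred.
At equilibrium E = 0, so the Nernst equation gives ln K = nFE°/RT = (1)(96485)(0.95)/((8.314)(350)) = 31.50.
K = e^31.50 = 4.8 × 10^13.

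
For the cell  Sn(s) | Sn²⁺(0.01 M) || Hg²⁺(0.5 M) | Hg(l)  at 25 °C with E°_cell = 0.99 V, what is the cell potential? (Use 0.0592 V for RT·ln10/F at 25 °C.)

1.04 V

Balancing electrons gives n = 2; the reaction quotient is Q = [Sn²⁺]/[Hg²⁺] = 0.0200.
At 25 °C, E = E° − (0.0592/n) log Q = 0.99 − (0.0592/2)(-1.699) = 0.990 + 0.050 = 1.040 V.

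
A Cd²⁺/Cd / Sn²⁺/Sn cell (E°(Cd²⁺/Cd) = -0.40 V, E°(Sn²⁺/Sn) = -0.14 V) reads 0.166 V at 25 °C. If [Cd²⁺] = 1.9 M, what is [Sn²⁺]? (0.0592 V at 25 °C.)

0.0013 M

From the Nernst equation, log Q = n(E° − E)/0.0592 = 2(0.26 − 0.166)/0.0592 = 3.176, so Q = 1500.
With Q = [Cd²⁺]/[Sn²⁺] and the known concentrations, [Sn²⁺] in the denominator gives [Sn²⁺] = 0.0013 M.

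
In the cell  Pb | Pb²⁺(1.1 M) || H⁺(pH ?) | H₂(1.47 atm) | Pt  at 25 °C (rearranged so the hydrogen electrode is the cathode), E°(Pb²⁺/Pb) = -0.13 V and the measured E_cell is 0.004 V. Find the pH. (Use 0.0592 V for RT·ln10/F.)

E°_cell = 0.13 V and n = 2.
log Q = n(E° − E)/0.0592 = 2×(0.13 − 0.004)/0.0592 = 4.257.
With Q = [Pb²⁺]·P(H₂) / [H⁺]^2, solving for [H⁺] gives log[H⁺] = -2.024, so pH = 2.02.

pH = 2.02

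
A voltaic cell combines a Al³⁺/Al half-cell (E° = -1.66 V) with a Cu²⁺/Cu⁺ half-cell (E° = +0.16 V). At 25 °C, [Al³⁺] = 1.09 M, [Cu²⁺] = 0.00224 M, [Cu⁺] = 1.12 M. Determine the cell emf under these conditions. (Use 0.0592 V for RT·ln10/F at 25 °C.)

1.66 V

The Cu²⁺/Cu⁺ couple has the higher reduction potential and acts as the cathode, so E°_cell = +0.16 − (-1.66) = 1.82 V.
Balancing electrons gives n = 3; the reaction quotient is Q = [Al³⁺]·[Cu⁺]^3/[Cu²⁺]^3 = 1.36 × 10^8.
At 25 °C, E = E° − (0.0592/n) log Q = 1.82 − (0.0592/3)(8.134) = 1.820 − 0.161 = 1.659 V.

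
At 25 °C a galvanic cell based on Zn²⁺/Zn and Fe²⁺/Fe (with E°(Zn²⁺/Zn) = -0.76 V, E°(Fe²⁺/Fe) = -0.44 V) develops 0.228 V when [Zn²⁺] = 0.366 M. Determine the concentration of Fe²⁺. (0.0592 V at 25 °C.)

From the Nernst equation, log Q = n(E° − E)/0.0592 = 2(0.32 − 0.228)/0.0592 = 3.108, so Q = 1280.
With Q = [Zn²⁺]/[Fe²⁺] and the known concentrations, [Fe²⁺] in the denominator gives [Fe²⁺] = 2.9 × 10^-4 M.

2.9 × 10^-4 M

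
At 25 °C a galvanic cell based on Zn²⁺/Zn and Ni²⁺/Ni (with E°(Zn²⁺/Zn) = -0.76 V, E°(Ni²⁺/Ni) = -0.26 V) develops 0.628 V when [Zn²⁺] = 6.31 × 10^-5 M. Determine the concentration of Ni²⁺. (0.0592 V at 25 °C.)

1.3 M

From the Nernst equation, log Q = n(E° − E)/0.0592 = 2(0.50 − 0.628)/0.0592 = -4.324, so Q = 4.74 × 10^-5.
With Q = [Zn²⁺]/[Ni²⁺] and the known concentrations, [Ni²⁺] in the denominator gives [Ni²⁺] = 1.3 M.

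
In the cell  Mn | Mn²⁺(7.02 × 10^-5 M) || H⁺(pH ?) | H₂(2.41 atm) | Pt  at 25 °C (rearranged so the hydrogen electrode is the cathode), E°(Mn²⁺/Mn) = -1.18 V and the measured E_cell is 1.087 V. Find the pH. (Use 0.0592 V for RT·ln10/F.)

pH = 3.46

E°_cell = 1.18 V and n = 2.
log Q = n(E° − E)/0.0592 = 2×(1.18 − 1.087)/0.0592 = 3.142.
With Q = [Mn²⁺]·P(H₂) / [H⁺]^2, solving for [H⁺] gives log[H⁺] = -3.457, so pH = 3.46.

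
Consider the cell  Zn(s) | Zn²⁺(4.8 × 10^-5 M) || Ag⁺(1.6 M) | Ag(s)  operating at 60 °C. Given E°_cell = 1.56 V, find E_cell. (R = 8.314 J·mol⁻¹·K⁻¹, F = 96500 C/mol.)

Balancing electrons gives n = 2; the reaction quotient is Q = [Zn²⁺]/[Ag⁺]^2 = 1.87 × 10^-5.
E = E° − (RT/nF) ln Q = 1.56 − (8.314×333)/(2×96500) × (-10.884) = 1.560 + 0.156 = 1.716 V.

1.72 V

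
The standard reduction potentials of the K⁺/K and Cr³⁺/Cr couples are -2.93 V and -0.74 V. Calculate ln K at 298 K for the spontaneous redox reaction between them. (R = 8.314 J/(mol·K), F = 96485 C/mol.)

ln K = 255.9

E°_cell = -0.74 − (-2.93) = 2.19 V, with n = 3 electrons transferred.
At equilibrium E = 0, so the Nernst equation gives ln K = nFE°/RT = (3)(96485)(2.19)/((8.314)(298)) = 255.86.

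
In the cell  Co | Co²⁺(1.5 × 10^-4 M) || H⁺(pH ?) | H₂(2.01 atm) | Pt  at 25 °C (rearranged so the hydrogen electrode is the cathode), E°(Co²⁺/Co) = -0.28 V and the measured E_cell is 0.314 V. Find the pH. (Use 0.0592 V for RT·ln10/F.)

pH = 1.19

E°_cell = 0.28 V and n = 2.
log Q = n(E° − E)/0.0592 = 2×(0.28 − 0.314)/0.0592 = -1.149.
With Q = [Co²⁺]·P(H₂) / [H⁺]^2, solving for [H⁺] gives log[H⁺] = -1.186, so pH = 1.19.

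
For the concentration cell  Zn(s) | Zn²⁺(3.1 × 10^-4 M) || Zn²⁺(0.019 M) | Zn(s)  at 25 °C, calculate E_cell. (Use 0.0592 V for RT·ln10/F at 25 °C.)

0.053 V

Both half-cells are Zn²⁺/Zn, so E°_cell = 0. The concentrated side is the cathode; the cell reaction moves Zn²⁺ from high to low concentration with n = 2.
Q = [Zn²⁺]_dilute/[Zn²⁺]_conc = 3.1 × 10^-4/0.019 = 0.0163.
E = 0 − (0.0592/2) log Q = −(0.0592/2)(-1.787) = 0.0529 V.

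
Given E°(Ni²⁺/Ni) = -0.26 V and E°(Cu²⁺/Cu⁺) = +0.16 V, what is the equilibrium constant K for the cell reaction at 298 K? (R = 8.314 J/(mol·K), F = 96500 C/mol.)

E°_cell = +0.16 − (-0.26) = 0.42 V, with n = 2 electrons transferred.
At equilibrium E = 0, so the Nernst equation gives ln K = nFE°/RT = (2)(96500)(0.42)/((8.314)(298)) = 32.72.
K = e^32.72 = 1.6 × 10^14.

1.6 × 10^14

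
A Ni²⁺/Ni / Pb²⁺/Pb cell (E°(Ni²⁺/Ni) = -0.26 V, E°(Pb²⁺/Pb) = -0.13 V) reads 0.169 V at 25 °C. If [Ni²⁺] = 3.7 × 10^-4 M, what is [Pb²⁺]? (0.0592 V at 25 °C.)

From the Nernst equation, log Q = n(E° − E)/0.0592 = 2(0.13 − 0.169)/0.0592 = -1.318, so Q = 0.0481.
With Q = [Ni²⁺]/[Pb²⁺] and the known concentrations, [Pb²⁺] in the denominator gives [Pb²⁺] = 0.0077 M.

0.0077 M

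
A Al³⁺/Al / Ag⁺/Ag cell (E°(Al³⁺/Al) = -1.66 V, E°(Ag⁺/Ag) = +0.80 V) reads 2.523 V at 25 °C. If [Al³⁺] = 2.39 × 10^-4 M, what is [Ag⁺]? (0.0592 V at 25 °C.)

From the Nernst equation, log Q = n(E° − E)/0.0592 = 3(2.46 − 2.523)/0.0592 = -3.193, so Q = 6.42 × 10^-4.
With Q = [Al³⁺]/[Ag⁺]^3 and the known concentrations, [Ag⁺]^3 in the denominator gives [Ag⁺] = 0.72 M.

0.72 M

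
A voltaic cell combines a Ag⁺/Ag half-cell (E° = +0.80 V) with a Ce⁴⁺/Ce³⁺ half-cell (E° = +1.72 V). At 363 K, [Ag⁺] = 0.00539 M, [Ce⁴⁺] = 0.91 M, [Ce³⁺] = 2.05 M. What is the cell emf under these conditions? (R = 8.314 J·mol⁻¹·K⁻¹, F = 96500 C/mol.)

The Ce⁴⁺/Ce³⁺ couple has the higher reduction potential and acts as the cathode, so E°_cell = +1.72 − (+0.80) = 0.92 V.
Balancing electrons gives n = 1; the reaction quotient is Q = [Ag⁺]·[Ce³⁺]/[Ce⁴⁺] = 0.0121.
E = E° − (RT/nF) ln Q = 0.92 − (8.314×363)/(1×96500) × (-4.411) = 0.920 + 0.138 = 1.058 V.

1.06 V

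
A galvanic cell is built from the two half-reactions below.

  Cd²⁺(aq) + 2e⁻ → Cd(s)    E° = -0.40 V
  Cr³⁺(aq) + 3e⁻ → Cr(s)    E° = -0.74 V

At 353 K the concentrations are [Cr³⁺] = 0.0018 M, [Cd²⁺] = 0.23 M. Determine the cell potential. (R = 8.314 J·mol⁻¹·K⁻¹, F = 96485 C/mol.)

The Cd²⁺/Cd couple has the higher reduction potential and acts as the cathode, so E°_cell = -0.40 − (-0.74) = 0.34 V.
Balancing electrons gives n = 6; the reaction quotient is Q = [Cr³⁺]^2/[Cd²⁺]^3 = 2.66 × 10^-4.
E = E° − (RT/nF) ln Q = 0.34 − (8.314×353)/(6×96485) × (-8.231) = 0.340 + 0.042 = 0.382 V.

0.382 V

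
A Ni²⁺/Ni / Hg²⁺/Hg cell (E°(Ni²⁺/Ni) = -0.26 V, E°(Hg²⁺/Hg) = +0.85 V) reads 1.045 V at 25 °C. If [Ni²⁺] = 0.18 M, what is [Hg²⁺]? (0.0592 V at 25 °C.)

From the Nernst equation, log Q = n(E° − E)/0.0592 = 2(1.11 − 1.045)/0.0592 = 2.196, so Q = 157.
With Q = [Ni²⁺]/[Hg²⁺] and the known concentrations, [Hg²⁺] in the denominator gives [Hg²⁺] = 0.0011 M.

0.0011 M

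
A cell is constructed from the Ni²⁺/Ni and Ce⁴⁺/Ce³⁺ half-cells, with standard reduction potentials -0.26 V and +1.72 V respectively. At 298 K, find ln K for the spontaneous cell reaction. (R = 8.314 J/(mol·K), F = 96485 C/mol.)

E°_cell = +1.72 − (-0.26) = 1.98 V, with n = 2 electrons transferred.
At equilibrium E = 0, so the Nernst equation gives ln K = nFE°/RT = (2)(96485)(1.98)/((8.314)(298)) = 154.22.

ln K = 154.2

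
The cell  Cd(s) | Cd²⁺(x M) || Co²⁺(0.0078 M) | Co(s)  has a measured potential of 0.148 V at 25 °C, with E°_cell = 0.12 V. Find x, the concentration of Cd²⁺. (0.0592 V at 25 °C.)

8.8 × 10^-4 M

From the Nernst equation, log Q = n(E° − E)/0.0592 = 2(0.12 − 0.148)/0.0592 = -0.946, so Q = 0.113.
With Q = [Cd²⁺]/[Co²⁺] and the known concentrations, [Cd²⁺] in the numerator gives [Cd²⁺] = 8.8 × 10^-4 M.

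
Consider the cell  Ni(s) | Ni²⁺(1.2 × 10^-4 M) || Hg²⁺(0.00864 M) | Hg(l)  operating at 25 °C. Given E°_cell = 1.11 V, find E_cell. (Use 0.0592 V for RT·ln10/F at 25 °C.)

Balancing electrons gives n = 2; the reaction quotient is Q = [Ni²⁺]/[Hg²⁺] = 0.0139.
At 25 °C, E = E° − (0.0592/n) log Q = 1.11 − (0.0592/2)(-1.857) = 1.110 + 0.055 = 1.165 V.

1.16 V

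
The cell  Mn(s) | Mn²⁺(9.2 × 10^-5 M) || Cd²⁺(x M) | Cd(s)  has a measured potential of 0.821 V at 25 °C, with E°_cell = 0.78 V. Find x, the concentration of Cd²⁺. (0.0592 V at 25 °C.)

0.0022 M

From the Nernst equation, log Q = n(E° − E)/0.0592 = 2(0.78 − 0.821)/0.0592 = -1.385, so Q = 0.0412.
With Q = [Mn²⁺]/[Cd²⁺] and the known concentrations, [Cd²⁺] in the denominator gives [Cd²⁺] = 0.0022 M.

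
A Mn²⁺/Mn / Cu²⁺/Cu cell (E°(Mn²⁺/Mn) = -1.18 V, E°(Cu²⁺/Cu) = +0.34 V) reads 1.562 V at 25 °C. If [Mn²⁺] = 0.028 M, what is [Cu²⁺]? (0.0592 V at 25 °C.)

0.73 M

From the Nernst equation, log Q = n(E° − E)/0.0592 = 2(1.52 − 1.562)/0.0592 = -1.419, so Q = 0.0381.
With Q = [Mn²⁺]/[Cu²⁺] and the known concentrations, [Cu²⁺] in the denominator gives [Cu²⁺] = 0.73 M.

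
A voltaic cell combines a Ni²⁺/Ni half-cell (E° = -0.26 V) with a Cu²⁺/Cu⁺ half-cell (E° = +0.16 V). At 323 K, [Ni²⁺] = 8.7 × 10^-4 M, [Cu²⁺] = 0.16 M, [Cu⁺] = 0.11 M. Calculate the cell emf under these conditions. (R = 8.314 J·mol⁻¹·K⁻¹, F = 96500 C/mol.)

0.528 V

The Cu²⁺/Cu⁺ couple has the higher reduction potential and acts as the cathode, so E°_cell = +0.16 − (-0.26) = 0.42 V.
Balancing electrons gives n = 2; the reaction quotient is Q = [Ni²⁺]·[Cu⁺]^2/[Cu²⁺]^2 = 4.11 × 10^-4.
E = E° − (RT/nF) ln Q = 0.42 − (8.314×323)/(2×96500) × (-7.796) = 0.420 + 0.108 = 0.528 V.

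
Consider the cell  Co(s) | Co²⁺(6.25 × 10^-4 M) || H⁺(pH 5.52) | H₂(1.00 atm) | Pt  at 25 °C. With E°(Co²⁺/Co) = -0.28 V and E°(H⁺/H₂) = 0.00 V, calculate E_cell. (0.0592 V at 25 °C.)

0.048 V

The hydrogen couple is the cathode, so E°_cell = 0.28 V; n = 2.
[H⁺] = 10^(−5.52) = 3 × 10^-6 M, and Q = [Co²⁺]·P(H₂) / [H⁺]^2 = 6.85 × 10^7.
E = E° − (0.0592/2) log Q = 0.28 − (0.0592/2)(7.836) = 0.048 V.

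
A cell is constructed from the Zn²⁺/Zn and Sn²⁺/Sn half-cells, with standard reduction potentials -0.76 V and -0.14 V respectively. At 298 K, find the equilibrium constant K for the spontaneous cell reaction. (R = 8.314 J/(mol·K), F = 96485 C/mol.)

E°_cell = -0.14 − (-0.76) = 0.62 V, with n = 2 electrons transferred.
At equilibrium E = 0, so the Nernst equation gives ln K = nFE°/RT = (2)(96485)(0.62)/((8.314)(298)) = 48.29.
K = e^48.29 = 9.4 × 10^20.

9.4 × 10^20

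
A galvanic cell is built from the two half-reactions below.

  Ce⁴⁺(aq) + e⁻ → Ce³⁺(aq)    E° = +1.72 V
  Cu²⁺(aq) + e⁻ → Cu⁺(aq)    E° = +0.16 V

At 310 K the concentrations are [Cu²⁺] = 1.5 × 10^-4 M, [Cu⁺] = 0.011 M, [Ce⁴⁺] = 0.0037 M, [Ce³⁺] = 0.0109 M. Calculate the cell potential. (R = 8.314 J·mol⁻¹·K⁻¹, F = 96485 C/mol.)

The Ce⁴⁺/Ce³⁺ couple has the higher reduction potential and acts as the cathode, so E°_cell = +1.72 − (+0.16) = 1.56 V.
Balancing electrons gives n = 1; the reaction quotient is Q = [Cu²⁺]·[Ce³⁺]/([Cu⁺]·[Ce⁴⁺]) = 0.0402.
E = E° − (RT/nF) ln Q = 1.56 − (8.314×310)/(1×96485) × (-3.215) = 1.560 + 0.086 = 1.646 V.

1.65 V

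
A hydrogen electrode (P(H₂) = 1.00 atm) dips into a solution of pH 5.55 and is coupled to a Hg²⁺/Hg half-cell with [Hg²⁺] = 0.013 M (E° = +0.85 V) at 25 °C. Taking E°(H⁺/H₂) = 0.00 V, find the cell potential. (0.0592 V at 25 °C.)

1.12 V

The Hg²⁺/Hg couple is the cathode, so E°_cell = 0.85 V; n = 2.
[H⁺] = 10^(−5.55) = 2.8 × 10^-6 M, and Q = [H⁺]^2 / ([Hg²⁺]·P(H₂)) = 6.11 × 10^-10.
E = E° − (0.0592/2) log Q = 0.85 − (0.0592/2)(-9.214) = 1.123 V.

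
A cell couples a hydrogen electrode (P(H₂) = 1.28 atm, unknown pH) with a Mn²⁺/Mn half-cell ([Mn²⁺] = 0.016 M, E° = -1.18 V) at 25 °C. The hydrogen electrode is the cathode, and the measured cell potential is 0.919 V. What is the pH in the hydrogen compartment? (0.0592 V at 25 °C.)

E°_cell = 1.18 V and n = 2.
log Q = n(E° − E)/0.0592 = 2×(1.18 − 0.919)/0.0592 = 8.818.
With Q = [Mn²⁺]·P(H₂) / [H⁺]^2, solving for [H⁺] gives log[H⁺] = -5.253, so pH = 5.25.

pH = 5.25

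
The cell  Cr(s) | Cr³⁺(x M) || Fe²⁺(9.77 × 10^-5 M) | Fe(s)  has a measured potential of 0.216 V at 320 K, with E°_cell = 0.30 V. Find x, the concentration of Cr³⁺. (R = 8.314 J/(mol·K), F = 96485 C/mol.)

0.009 M

From the Nernst equation, ln Q = nF(E° − E)/RT = 6×96485×(0.30 − 0.216)/(8.314×320) = 18.278, so Q = 8.67 × 10^7.
With Q = [Cr³⁺]^2/[Fe²⁺]^3 and the known concentrations, [Cr³⁺]^2 in the numerator gives [Cr³⁺] = 0.009 M.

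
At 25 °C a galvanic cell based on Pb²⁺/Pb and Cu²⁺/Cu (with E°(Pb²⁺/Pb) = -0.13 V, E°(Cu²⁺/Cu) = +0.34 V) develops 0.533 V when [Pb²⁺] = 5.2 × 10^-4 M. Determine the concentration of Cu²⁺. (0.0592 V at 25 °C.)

From the Nernst equation, log Q = n(E° − E)/0.0592 = 2(0.47 − 0.533)/0.0592 = -2.128, so Q = 0.00744.
With Q = [Pb²⁺]/[Cu²⁺] and the known concentrations, [Cu²⁺] in the denominator gives [Cu²⁺] = 0.07 M.

0.07 M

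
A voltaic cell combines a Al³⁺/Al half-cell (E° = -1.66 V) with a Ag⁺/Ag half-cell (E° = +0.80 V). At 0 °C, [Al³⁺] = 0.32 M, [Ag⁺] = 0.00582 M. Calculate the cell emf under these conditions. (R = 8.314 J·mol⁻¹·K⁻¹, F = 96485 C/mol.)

2.35 V

The Ag⁺/Ag couple has the higher reduction potential and acts as the cathode, so E°_cell = +0.80 − (-1.66) = 2.46 V.
Balancing electrons gives n = 3; the reaction quotient is Q = [Al³⁺]/[Ag⁺]^3 = 1.62 × 10^6.
E = E° − (RT/nF) ln Q = 2.46 − (8.314×273)/(3×96485) × (14.300) = 2.460 − 0.112 = 2.348 V.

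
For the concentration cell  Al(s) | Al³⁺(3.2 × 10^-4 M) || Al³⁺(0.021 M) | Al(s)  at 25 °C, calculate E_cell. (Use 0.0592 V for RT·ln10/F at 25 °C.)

0.036 V

Both half-cells are Al³⁺/Al, so E°_cell = 0. The concentrated side is the cathode; the cell reaction moves Al³⁺ from high to low concentration with n = 3.
Q = [Al³⁺]_dilute/[Al³⁺]_conc = 3.2 × 10^-4/0.021 = 0.0152.
E = 0 − (0.0592/3) log Q = −(0.0592/3)(-1.817) = 0.0359 V.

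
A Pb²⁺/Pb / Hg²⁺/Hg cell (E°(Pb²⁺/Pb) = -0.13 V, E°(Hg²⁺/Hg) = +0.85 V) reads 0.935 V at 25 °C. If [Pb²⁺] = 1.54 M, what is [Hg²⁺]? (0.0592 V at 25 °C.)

0.046 M

From the Nernst equation, log Q = n(E° − E)/0.0592 = 2(0.98 − 0.935)/0.0592 = 1.520, so Q = 33.1.
With Q = [Pb²⁺]/[Hg²⁺] and the known concentrations, [Hg²⁺] in the denominator gives [Hg²⁺] = 0.046 M.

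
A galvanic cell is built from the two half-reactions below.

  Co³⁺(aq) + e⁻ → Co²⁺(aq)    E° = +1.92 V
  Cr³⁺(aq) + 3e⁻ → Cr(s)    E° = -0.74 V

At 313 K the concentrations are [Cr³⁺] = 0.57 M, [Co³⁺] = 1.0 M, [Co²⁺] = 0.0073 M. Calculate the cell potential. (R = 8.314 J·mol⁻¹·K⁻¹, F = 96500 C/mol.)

2.80 V

The Co³⁺/Co²⁺ couple has the higher reduction potential and acts as the cathode, so E°_cell = +1.92 − (-0.74) = 2.66 V.
Balancing electrons gives n = 3; the reaction quotient is Q = [Cr³⁺]·[Co²⁺]^3/[Co³⁺]^3 = 2.22 × 10^-7.
E = E° − (RT/nF) ln Q = 2.66 − (8.314×313)/(3×96500) × (-15.322) = 2.660 + 0.138 = 2.798 V.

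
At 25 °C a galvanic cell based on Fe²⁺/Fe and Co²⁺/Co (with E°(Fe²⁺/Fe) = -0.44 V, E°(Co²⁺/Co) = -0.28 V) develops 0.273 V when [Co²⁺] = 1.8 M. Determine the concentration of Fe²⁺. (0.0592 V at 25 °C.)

2.7 × 10^-4 M

From the Nernst equation, log Q = n(E° − E)/0.0592 = 2(0.16 − 0.273)/0.0592 = -3.818, so Q = 1.52 × 10^-4.
With Q = [Fe²⁺]/[Co²⁺] and the known concentrations, [Fe²⁺] in the numerator gives [Fe²⁺] = 2.7 × 10^-4 M.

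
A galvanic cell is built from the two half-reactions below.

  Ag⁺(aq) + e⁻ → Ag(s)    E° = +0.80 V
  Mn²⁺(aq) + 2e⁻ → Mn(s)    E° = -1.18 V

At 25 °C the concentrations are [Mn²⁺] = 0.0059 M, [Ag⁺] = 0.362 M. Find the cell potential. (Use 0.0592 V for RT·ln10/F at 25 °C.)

2.02 V

The Ag⁺/Ag couple has the higher reduction potential and acts as the cathode, so E°_cell = +0.80 − (-1.18) = 1.98 V.
Balancing electrons gives n = 2; the reaction quotient is Q = [Mn²⁺]/[Ag⁺]^2 = 0.0450.
At 25 °C, E = E° − (0.0592/n) log Q = 1.98 − (0.0592/2)(-1.347) = 1.980 + 0.040 = 2.020 V.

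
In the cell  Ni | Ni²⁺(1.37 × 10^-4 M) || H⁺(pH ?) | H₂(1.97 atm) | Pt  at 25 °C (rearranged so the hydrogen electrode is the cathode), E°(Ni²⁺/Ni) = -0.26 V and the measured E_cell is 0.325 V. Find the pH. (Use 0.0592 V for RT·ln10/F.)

E°_cell = 0.26 V and n = 2.
log Q = n(E° − E)/0.0592 = 2×(0.26 − 0.325)/0.0592 = -2.196.
With Q = [Ni²⁺]·P(H₂) / [H⁺]^2, solving for [H⁺] gives log[H⁺] = -0.686, so pH = 0.69.

pH = 0.69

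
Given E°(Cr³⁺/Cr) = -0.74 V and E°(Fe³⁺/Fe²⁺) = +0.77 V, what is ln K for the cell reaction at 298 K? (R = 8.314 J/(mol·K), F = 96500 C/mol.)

E°_cell = +0.77 − (-0.74) = 1.51 V, with n = 3 electrons transferred.
At equilibrium E = 0, so the Nernst equation gives ln K = nFE°/RT = (3)(96500)(1.51)/((8.314)(298)) = 176.44.

ln K = 176.4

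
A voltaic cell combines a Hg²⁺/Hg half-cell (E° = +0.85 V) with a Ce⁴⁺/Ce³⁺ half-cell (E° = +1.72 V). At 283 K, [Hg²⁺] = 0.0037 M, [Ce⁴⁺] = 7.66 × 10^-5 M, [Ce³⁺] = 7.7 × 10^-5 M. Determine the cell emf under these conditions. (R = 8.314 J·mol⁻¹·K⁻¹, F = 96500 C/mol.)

The Ce⁴⁺/Ce³⁺ couple has the higher reduction potential and acts as the cathode, so E°_cell = +1.72 − (+0.85) = 0.87 V.
Balancing electrons gives n = 2; the reaction quotient is Q = [Hg²⁺]·[Ce³⁺]^2/[Ce⁴⁺]^2 = 0.00374.
E = E° − (RT/nF) ln Q = 0.87 − (8.314×283)/(2×96500) × (-5.589) = 0.870 + 0.068 = 0.938 V.

0.938 V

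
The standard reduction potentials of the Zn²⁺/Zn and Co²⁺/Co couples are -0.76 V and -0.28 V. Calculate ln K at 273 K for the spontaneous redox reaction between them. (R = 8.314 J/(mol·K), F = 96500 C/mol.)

ln K = 40.8

E°_cell = -0.28 − (-0.76) = 0.48 V, with n = 2 electrons transferred.
At equilibrium E = 0, so the Nernst equation gives ln K = nFE°/RT = (2)(96500)(0.48)/((8.314)(273)) = 40.82.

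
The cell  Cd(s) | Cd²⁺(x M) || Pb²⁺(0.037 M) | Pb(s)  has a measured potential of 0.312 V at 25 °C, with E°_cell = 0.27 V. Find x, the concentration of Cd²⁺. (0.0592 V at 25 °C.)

From the Nernst equation, log Q = n(E° − E)/0.0592 = 2(0.27 − 0.312)/0.0592 = -1.419, so Q = 0.0381.
With Q = [Cd²⁺]/[Pb²⁺] and the known concentrations, [Cd²⁺] in the numerator gives [Cd²⁺] = 0.0014 M.

0.0014 M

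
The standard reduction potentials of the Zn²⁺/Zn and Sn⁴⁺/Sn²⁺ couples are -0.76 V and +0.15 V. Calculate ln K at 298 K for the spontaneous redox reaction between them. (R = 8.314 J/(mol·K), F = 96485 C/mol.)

ln K = 70.9

E°_cell = +0.15 − (-0.76) = 0.91 V, with n = 2 electrons transferred.
At equilibrium E = 0, so the Nernst equation gives ln K = nFE°/RT = (2)(96485)(0.91)/((8.314)(298)) = 70.88.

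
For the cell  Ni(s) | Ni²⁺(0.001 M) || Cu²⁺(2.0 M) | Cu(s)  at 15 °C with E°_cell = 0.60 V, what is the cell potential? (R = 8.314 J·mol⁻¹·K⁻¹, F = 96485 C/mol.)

0.694 V

Balancing electrons gives n = 2; the reaction quotient is Q = [Ni²⁺]/[Cu²⁺] = 5 × 10^-4.
E = E° − (RT/nF) ln Q = 0.60 − (8.314×288)/(2×96485) × (-7.601) = 0.600 + 0.094 = 0.694 V.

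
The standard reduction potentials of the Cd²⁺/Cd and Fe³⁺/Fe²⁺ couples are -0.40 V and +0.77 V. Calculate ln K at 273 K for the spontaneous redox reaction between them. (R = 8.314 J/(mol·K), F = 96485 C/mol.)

ln K = 99.5

E°_cell = +0.77 − (-0.40) = 1.17 V, with n = 2 electrons transferred.
At equilibrium E = 0, so the Nernst equation gives ln K = nFE°/RT = (2)(96485)(1.17)/((8.314)(273)) = 99.47.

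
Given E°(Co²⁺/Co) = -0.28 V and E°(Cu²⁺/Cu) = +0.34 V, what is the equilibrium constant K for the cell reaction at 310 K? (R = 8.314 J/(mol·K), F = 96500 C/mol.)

E°_cell = +0.34 − (-0.28) = 0.62 V, with n = 2 electrons transferred.
At equilibrium E = 0, so the Nernst equation gives ln K = nFE°/RT = (2)(96500)(0.62)/((8.314)(310)) = 46.43.
K = e^46.43 = 1.5 × 10^20.

1.5 × 10^20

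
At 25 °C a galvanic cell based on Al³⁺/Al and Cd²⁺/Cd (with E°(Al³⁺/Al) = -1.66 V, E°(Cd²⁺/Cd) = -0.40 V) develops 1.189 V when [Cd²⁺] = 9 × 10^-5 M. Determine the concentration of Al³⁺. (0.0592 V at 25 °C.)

0.0034 M

From the Nernst equation, log Q = n(E° − E)/0.0592 = 6(1.26 − 1.189)/0.0592 = 7.196, so Q = 1.57 × 10^7.
With Q = [Al³⁺]^2/[Cd²⁺]^3 and the known concentrations, [Al³⁺]^2 in the numerator gives [Al³⁺] = 0.0034 M.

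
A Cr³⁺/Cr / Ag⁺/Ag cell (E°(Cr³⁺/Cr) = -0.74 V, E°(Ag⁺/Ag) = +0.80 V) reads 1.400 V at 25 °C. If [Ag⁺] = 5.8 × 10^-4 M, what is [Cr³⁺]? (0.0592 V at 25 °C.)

0.0024 M

From the Nernst equation, log Q = n(E° − E)/0.0592 = 3(1.54 − 1.400)/0.0592 = 7.095, so Q = 1.24 × 10^7.
With Q = [Cr³⁺]/[Ag⁺]^3 and the known concentrations, [Cr³⁺] in the numerator gives [Cr³⁺] = 0.0024 M.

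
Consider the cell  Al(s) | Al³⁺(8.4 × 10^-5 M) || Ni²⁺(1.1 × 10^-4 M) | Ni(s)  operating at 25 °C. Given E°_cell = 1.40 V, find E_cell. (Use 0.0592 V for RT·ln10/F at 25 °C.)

Balancing electrons gives n = 6; the reaction quotient is Q = [Al³⁺]^2/[Ni²⁺]^3 = 5300.
At 25 °C, E = E° − (0.0592/n) log Q = 1.40 − (0.0592/6)(3.724) = 1.400 − 0.037 = 1.363 V.

1.36 V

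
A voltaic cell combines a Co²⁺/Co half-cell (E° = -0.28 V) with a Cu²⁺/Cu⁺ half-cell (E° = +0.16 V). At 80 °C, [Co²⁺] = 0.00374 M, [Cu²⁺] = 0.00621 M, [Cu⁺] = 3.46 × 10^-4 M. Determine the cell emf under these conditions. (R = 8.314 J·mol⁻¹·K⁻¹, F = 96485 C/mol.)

0.613 V

The Cu²⁺/Cu⁺ couple has the higher reduction potential and acts as the cathode, so E°_cell = +0.16 − (-0.28) = 0.44 V.
Balancing electrons gives n = 2; the reaction quotient is Q = [Co²⁺]·[Cu⁺]^2/[Cu²⁺]^2 = 1.16 × 10^-5.
E = E° − (RT/nF) ln Q = 0.44 − (8.314×353)/(2×96485) × (-11.364) = 0.440 + 0.173 = 0.613 V.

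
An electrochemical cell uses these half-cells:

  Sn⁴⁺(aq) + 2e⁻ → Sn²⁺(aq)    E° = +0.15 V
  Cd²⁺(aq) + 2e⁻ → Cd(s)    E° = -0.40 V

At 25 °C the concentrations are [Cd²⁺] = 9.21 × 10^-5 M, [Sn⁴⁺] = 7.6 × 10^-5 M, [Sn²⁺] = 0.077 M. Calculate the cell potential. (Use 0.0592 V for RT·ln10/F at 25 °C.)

0.580 V

The Sn⁴⁺/Sn²⁺ couple has the higher reduction potential and acts as the cathode, so E°_cell = +0.15 − (-0.40) = 0.55 V.
Balancing electrons gives n = 2; the reaction quotient is Q = [Cd²⁺]·[Sn²⁺]/[Sn⁴⁺] = 0.0933.
At 25 °C, E = E° − (0.0592/n) log Q = 0.55 − (0.0592/2)(-1.030) = 0.550 + 0.030 = 0.580 V.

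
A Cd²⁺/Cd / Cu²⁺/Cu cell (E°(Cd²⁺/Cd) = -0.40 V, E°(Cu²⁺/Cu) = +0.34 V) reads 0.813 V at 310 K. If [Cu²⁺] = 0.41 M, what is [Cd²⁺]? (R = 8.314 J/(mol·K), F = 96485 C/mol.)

From the Nernst equation, ln Q = nF(E° − E)/RT = 2×96485×(0.74 − 0.813)/(8.314×310) = -5.466, so Q = 0.00423.
With Q = [Cd²⁺]/[Cu²⁺] and the known concentrations, [Cd²⁺] in the numerator gives [Cd²⁺] = 0.0017 M.

0.0017 M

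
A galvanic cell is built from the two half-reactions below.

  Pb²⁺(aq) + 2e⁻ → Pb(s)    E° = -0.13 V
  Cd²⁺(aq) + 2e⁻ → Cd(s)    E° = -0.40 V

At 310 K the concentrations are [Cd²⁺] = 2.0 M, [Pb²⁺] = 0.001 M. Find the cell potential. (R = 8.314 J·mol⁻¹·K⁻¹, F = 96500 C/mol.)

0.168 V

The Pb²⁺/Pb couple has the higher reduction potential and acts as the cathode, so E°_cell = -0.13 − (-0.40) = 0.27 V.
Balancing electrons gives n = 2; the reaction quotient is Q = [Cd²⁺]/[Pb²⁺] = 2000.
E = E° − (RT/nF) ln Q = 0.27 − (8.314×310)/(2×96500) × (7.601) = 0.270 − 0.102 = 0.168 V.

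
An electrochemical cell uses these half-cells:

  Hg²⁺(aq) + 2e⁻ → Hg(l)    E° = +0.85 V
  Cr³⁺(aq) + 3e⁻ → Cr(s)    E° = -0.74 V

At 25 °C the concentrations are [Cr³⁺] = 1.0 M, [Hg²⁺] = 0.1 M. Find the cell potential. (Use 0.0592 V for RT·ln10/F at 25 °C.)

The Hg²⁺/Hg couple has the higher reduction potential and acts as the cathode, so E°_cell = +0.85 − (-0.74) = 1.59 V.
Balancing electrons gives n = 6; the reaction quotient is Q = [Cr³⁺]^2/[Hg²⁺]^3 = 1000.
At 25 °C, E = E° − (0.0592/n) log Q = 1.59 − (0.0592/6)(3.000) = 1.590 − 0.030 = 1.560 V.

1.56 V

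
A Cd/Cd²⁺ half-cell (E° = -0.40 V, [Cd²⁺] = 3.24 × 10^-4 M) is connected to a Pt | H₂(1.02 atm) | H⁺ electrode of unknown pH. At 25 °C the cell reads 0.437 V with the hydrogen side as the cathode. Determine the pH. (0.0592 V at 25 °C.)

E°_cell = 0.40 V and n = 2.
log Q = n(E° − E)/0.0592 = 2×(0.40 − 0.437)/0.0592 = -1.250.
With Q = [Cd²⁺]·P(H₂) / [H⁺]^2, solving for [H⁺] gives log[H⁺] = -1.115, so pH = 1.12.

pH = 1.12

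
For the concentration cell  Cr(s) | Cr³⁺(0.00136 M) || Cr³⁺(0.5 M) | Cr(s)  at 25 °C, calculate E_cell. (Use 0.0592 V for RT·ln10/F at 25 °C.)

Both half-cells are Cr³⁺/Cr, so E°_cell = 0. The concentrated side is the cathode; the cell reaction moves Cr³⁺ from high to low concentration with n = 3.
Q = [Cr³⁺]_dilute/[Cr³⁺]_conc = 0.00136/0.5 = 0.00272.
E = 0 − (0.0592/3) log Q = −(0.0592/3)(-2.565) = 0.0506 V.

0.051 V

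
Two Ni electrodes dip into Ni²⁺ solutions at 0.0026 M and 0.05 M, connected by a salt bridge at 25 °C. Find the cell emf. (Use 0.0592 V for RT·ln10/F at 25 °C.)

Both half-cells are Ni²⁺/Ni, so E°_cell = 0. The concentrated side is the cathode; the cell reaction moves Ni²⁺ from high to low concentration with n = 2.
Q = [Ni²⁺]_dilute/[Ni²⁺]_conc = 0.0026/0.05 = 0.0520.
E = 0 − (0.0592/2) log Q = −(0.0592/2)(-1.284) = 0.0380 V.

0.038 V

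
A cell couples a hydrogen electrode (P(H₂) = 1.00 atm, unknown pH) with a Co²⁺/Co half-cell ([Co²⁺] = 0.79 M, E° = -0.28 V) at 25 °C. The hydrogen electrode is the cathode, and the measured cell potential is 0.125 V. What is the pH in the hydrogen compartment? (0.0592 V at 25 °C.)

E°_cell = 0.28 V and n = 2.
log Q = n(E° − E)/0.0592 = 2×(0.28 − 0.125)/0.0592 = 5.236.
With Q = [Co²⁺]·P(H₂) / [H⁺]^2, solving for [H⁺] gives log[H⁺] = -2.669, so pH = 2.67.

pH = 2.67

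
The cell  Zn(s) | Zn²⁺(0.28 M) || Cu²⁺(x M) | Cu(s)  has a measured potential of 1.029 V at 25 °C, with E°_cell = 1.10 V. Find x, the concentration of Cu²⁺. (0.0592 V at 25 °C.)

From the Nernst equation, log Q = n(E° − E)/0.0592 = 2(1.10 − 1.029)/0.0592 = 2.399, so Q = 250.
With Q = [Zn²⁺]/[Cu²⁺] and the known concentrations, [Cu²⁺] in the denominator gives [Cu²⁺] = 0.0011 M.

0.0011 M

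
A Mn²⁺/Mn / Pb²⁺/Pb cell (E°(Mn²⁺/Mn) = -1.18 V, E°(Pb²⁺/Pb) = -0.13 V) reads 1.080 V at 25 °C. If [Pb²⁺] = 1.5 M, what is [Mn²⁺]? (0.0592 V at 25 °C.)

From the Nernst equation, log Q = n(E° − E)/0.0592 = 2(1.05 − 1.080)/0.0592 = -1.014, so Q = 0.0969.
With Q = [Mn²⁺]/[Pb²⁺] and the known concentrations, [Mn²⁺] in the numerator gives [Mn²⁺] = 0.15 M.

0.15 M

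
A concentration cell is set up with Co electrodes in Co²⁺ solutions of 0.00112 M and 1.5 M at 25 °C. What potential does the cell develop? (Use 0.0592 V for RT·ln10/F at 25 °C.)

Both half-cells are Co²⁺/Co, so E°_cell = 0. The concentrated side is the cathode; the cell reaction moves Co²⁺ from high to low concentration with n = 2.
Q = [Co²⁺]_dilute/[Co²⁺]_conc = 0.00112/1.5 = 7.47 × 10^-4.
E = 0 − (0.0592/2) log Q = −(0.0592/2)(-3.127) = 0.0926 V.

0.093 V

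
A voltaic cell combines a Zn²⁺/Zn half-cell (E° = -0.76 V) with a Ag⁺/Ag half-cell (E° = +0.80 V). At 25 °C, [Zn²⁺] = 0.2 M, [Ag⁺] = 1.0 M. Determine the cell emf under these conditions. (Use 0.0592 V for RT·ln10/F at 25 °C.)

1.58 V

The Ag⁺/Ag couple has the higher reduction potential and acts as the cathode, so E°_cell = +0.80 − (-0.76) = 1.56 V.
Balancing electrons gives n = 2; the reaction quotient is Q = [Zn²⁺]/[Ag⁺]^2 = 0.200.
At 25 °C, E = E° − (0.0592/n) log Q = 1.56 − (0.0592/2)(-0.699) = 1.560 + 0.021 = 1.581 V.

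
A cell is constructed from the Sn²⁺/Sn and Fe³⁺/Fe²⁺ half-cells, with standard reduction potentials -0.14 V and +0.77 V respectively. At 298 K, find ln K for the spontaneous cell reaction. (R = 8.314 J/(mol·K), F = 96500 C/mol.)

E°_cell = +0.77 − (-0.14) = 0.91 V, with n = 2 electrons transferred.
At equilibrium E = 0, so the Nernst equation gives ln K = nFE°/RT = (2)(96500)(0.91)/((8.314)(298)) = 70.89.

ln K = 70.9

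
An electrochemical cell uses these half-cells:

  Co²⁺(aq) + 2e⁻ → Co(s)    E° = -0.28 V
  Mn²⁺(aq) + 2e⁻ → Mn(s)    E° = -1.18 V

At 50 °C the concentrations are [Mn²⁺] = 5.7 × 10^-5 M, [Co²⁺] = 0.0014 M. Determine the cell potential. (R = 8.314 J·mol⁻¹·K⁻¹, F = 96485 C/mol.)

0.945 V

The Co²⁺/Co couple has the higher reduction potential and acts as the cathode, so E°_cell = -0.28 − (-1.18) = 0.90 V.
Balancing electrons gives n = 2; the reaction quotient is Q = [Mn²⁺]/[Co²⁺] = 0.0407.
E = E° − (RT/nF) ln Q = 0.90 − (8.314×323)/(2×96485) × (-3.201) = 0.900 + 0.045 = 0.945 V.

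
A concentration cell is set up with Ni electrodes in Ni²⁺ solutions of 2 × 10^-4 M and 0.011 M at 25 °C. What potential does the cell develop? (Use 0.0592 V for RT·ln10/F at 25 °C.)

0.052 V

Both half-cells are Ni²⁺/Ni, so E°_cell = 0. The concentrated side is the cathode; the cell reaction moves Ni²⁺ from high to low concentration with n = 2.
Q = [Ni²⁺]_dilute/[Ni²⁺]_conc = 2 × 10^-4/0.011 = 0.0182.
E = 0 − (0.0592/2) log Q = −(0.0592/2)(-1.740) = 0.0515 V.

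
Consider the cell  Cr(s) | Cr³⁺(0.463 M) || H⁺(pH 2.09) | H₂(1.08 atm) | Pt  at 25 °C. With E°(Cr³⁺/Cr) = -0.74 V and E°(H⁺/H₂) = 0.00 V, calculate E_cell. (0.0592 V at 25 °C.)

0.62 V

The hydrogen couple is the cathode, so E°_cell = 0.74 V; n = 6.
[H⁺] = 10^(−2.09) = 0.0081 M, and Q = [Cr³⁺]^2·P(H₂)^3 / [H⁺]^6 = 9.36 × 10^11.
E = E° − (0.0592/6) log Q = 0.74 − (0.0592/6)(11.971) = 0.622 V.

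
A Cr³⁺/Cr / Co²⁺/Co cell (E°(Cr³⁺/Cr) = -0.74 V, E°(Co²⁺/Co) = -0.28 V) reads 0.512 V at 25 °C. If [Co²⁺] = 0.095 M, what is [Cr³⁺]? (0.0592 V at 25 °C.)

From the Nernst equation, log Q = n(E° − E)/0.0592 = 6(0.46 − 0.512)/0.0592 = -5.270, so Q = 5.37 × 10^-6.
With Q = [Cr³⁺]^2/[Co²⁺]^3 and the known concentrations, [Cr³⁺]^2 in the numerator gives [Cr³⁺] = 6.8 × 10^-5 M.

6.8 × 10^-5 M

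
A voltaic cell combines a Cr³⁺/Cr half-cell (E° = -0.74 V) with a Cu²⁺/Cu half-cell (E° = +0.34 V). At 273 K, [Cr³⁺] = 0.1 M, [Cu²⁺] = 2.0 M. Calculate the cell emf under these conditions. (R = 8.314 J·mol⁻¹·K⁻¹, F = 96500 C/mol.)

1.11 V

The Cu²⁺/Cu couple has the higher reduction potential and acts as the cathode, so E°_cell = +0.34 − (-0.74) = 1.08 V.
Balancing electrons gives n = 6; the reaction quotient is Q = [Cr³⁺]^2/[Cu²⁺]^3 = 0.00125.
E = E° − (RT/nF) ln Q = 1.08 − (8.314×273)/(6×96500) × (-6.685) = 1.080 + 0.026 = 1.106 V.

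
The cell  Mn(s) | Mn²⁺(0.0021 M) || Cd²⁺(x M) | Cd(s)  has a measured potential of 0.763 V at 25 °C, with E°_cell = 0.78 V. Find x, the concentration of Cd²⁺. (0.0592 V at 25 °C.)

From the Nernst equation, log Q = n(E° − E)/0.0592 = 2(0.78 − 0.763)/0.0592 = 0.574, so Q = 3.75.
With Q = [Mn²⁺]/[Cd²⁺] and the known concentrations, [Cd²⁺] in the denominator gives [Cd²⁺] = 5.6 × 10^-4 M.

5.6 × 10^-4 M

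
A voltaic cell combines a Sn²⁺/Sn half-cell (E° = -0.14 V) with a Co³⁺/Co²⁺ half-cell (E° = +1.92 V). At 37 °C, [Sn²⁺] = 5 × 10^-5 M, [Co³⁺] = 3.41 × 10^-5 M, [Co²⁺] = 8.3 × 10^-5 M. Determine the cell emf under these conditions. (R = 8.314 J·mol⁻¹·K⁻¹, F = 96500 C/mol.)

The Co³⁺/Co²⁺ couple has the higher reduction potential and acts as the cathode, so E°_cell = +1.92 − (-0.14) = 2.06 V.
Balancing electrons gives n = 2; the reaction quotient is Q = [Sn²⁺]·[Co²⁺]^2/[Co³⁺]^2 = 2.96 × 10^-4.
E = E° − (RT/nF) ln Q = 2.06 − (8.314×310)/(2×96500) × (-8.124) = 2.060 + 0.108 = 2.168 V.

2.17 V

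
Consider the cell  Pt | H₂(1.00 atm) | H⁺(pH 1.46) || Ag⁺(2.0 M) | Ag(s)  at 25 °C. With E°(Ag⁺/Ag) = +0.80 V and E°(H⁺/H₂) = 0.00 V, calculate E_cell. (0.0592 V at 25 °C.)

0.90 V

The Ag⁺/Ag couple is the cathode, so E°_cell = 0.80 V; n = 2.
[H⁺] = 10^(−1.46) = 0.035 M, and Q = [H⁺]^2 / ([Ag⁺]^2·P(H₂)) = 3.01 × 10^-4.
E = E° − (0.0592/2) log Q = 0.80 − (0.0592/2)(-3.522) = 0.904 V.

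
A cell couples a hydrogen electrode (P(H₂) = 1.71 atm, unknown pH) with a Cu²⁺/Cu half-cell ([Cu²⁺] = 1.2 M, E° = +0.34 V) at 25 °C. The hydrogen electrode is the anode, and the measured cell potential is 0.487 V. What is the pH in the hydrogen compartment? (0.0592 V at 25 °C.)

E°_cell = 0.34 V and n = 2.
log Q = n(E° − E)/0.0592 = 2×(0.34 − 0.487)/0.0592 = -4.966.
With Q = [H⁺]^2 / ([Cu²⁺]·P(H₂)), solving for [H⁺] gives log[H⁺] = -2.327, so pH = 2.33.

pH = 2.33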